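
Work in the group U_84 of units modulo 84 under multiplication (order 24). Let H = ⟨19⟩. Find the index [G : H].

|⟨19⟩| = 6 and |G| = 24.
By Lagrange, [G : H] = |G|/|H| = 24/6 = 4.

4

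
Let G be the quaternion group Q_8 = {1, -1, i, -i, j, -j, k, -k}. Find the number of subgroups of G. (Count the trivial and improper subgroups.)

|G| = 8, so by Lagrange every subgroup order divides 8. Divisors: 1, 2, 4, 8.
Subgroups by order — order 1: 1; order 2: 1; order 4: 3; order 8: 1.
Total: 1 + 1 + 3 + 1 = 6.

6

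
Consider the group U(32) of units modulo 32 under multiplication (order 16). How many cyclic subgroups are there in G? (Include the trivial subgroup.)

8

A cyclic subgroup of order d is generated by each of its φ(d) elements of order d, so the cyclic subgroups of order d number (#elements of order d)/φ(d).
Cyclic subgroups by order — order 1: 1; order 2: 3; order 4: 2; order 8: 2.
Total: 8.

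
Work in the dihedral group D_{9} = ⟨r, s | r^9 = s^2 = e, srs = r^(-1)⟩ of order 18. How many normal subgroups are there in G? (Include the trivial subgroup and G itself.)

4

G has 16 subgroups. Checking conjugation-invariance by order — order 1: 1/1 normal; order 2: 0/9 normal; order 3: 1/1 normal; order 6: 0/3 normal; order 9: 1/1 normal; order 18: 1/1 normal.
Total normal subgroups: 4.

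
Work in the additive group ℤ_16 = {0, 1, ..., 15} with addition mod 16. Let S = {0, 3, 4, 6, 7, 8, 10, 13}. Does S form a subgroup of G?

4 ∈ S but its inverse 12 ∉ S, so S is not a subgroup.

No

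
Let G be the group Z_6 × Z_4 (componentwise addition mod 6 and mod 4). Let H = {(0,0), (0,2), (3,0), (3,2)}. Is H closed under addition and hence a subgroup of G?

Yes

|H| = 4 divides |G| = 24, consistent with Lagrange.
H contains the identity, every element's inverse is in H, and H is closed under +: it is a subgroup.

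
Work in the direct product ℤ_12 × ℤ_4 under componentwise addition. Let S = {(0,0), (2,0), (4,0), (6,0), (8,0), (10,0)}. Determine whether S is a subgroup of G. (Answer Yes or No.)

Yes

|S| = 6 divides |G| = 48, consistent with Lagrange.
S contains the identity, every element's inverse is in S, and S is closed under +: it is a subgroup.
In fact S = ⟨(10,0)⟩.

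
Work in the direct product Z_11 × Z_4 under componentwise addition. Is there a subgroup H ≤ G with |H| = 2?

Yes

2 | 44. A subgroup of order 2 is {(0,0), (0,2)}.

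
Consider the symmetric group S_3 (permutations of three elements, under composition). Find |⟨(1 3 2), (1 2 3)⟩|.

|⟨(1 3 2)⟩| = 3 and |⟨(1 2 3)⟩| = 3, so |H| is a multiple of lcm(3, 3) = 3 and divides |G| = 6.
Closing under the operation: H = {e, (1 2 3), (1 3 2)}, so |H| = 3.

3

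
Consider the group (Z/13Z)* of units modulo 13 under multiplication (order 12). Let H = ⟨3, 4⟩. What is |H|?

6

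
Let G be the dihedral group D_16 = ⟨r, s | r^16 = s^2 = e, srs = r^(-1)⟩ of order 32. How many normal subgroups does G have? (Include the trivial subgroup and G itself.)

8

G has 36 subgroups. Checking conjugation-invariance by order — order 1: 1/1 normal; order 2: 1/17 normal; order 4: 1/9 normal; order 8: 1/5 normal; order 16: 3/3 normal; order 32: 1/1 normal.
Total normal subgroups: 8.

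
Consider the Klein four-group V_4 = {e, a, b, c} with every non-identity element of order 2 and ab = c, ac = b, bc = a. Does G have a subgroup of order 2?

Yes

2 | 4. A subgroup of order 2 is {e, a}.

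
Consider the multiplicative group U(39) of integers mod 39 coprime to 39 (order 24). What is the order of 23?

6

Compute successive powers of 23 mod 39: 23, 22, 38, 16, 17, 1; 23^6 ≡ 1 (mod 39).
So |⟨23⟩| = 6.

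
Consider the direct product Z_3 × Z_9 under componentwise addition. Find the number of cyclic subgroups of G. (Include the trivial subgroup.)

8

Each element a generates a cyclic subgroup ⟨a⟩; distinct elements may generate the same one (a cyclic group of order d has φ(d) generators).
Cyclic subgroups by order — order 1: 1; order 3: 4; order 9: 3.
Total: 8.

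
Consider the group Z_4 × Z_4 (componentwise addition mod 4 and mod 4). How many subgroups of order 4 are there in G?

7

|G| = 16 and 4 | 16, so subgroups of order 4 are possible by Lagrange.
The subgroups of order 4 are: {(0,0), (0,1), (0,2), (0,3)}; {(0,0), (0,2), (2,0), (2,2)}; {(0,0), (0,2), (2,1), (2,3)}; {(0,0), (1,0), (2,0), (3,0)}; … (7 in all).
So G has 7 subgroups of order 4.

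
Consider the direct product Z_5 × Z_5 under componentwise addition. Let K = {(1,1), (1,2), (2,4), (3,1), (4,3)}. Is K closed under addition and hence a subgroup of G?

No

The identity (0,0) ∉ K, so K is not a subgroup.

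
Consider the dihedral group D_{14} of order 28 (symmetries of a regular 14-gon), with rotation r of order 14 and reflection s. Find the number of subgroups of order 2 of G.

15

|G| = 28 and 2 | 28, so subgroups of order 2 are possible by Lagrange.
The subgroups of order 2 are: {e, r^10s}; {e, r^11s}; {e, r^12s}; {e, r^13s}; … (15 in all).
So G has 15 subgroups of order 2.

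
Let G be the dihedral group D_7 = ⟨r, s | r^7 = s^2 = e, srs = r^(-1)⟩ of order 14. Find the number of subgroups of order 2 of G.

7

|G| = 14 and 2 | 14, so subgroups of order 2 are possible by Lagrange.
The subgroups of order 2 are: {e, r^2s}; {e, r^3s}; {e, r^4s}; {e, r^5s}; … (7 in all).
So G has 7 subgroups of order 2.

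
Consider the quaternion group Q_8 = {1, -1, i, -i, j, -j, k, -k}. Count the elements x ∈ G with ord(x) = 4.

The elements of order 4 are: i, -i, j, -j, k, -k.
That's 6.

6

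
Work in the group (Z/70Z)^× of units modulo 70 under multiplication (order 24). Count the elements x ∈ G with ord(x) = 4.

4

The elements of order 4 are: 13, 27, 43, 57.
That's 4.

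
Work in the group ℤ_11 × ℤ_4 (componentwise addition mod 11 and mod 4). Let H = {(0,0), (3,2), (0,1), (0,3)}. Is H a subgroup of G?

(3,2) ∈ H but its inverse (8,2) ∉ H, so H is not a subgroup.

No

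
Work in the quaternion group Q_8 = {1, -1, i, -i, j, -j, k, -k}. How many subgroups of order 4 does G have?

3

|G| = 8 and 4 | 8, so subgroups of order 4 are possible by Lagrange.
The subgroups of order 4 are: {1, -1, i, -i}; {1, -1, j, -j}; {1, -1, k, -k}.
So G has 3 subgroups of order 4.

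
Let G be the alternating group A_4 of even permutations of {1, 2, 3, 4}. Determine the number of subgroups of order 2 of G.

3

|G| = 12 and 2 | 12, so subgroups of order 2 are possible by Lagrange.
The subgroups of order 2 are: {e, (1 2)(3 4)}; {e, (1 3)(2 4)}; {e, (1 4)(2 3)}.
So G has 3 subgroups of order 2.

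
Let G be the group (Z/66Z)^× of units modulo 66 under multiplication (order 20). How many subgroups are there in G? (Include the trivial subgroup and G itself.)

|G| = 20, so by Lagrange every subgroup order divides 20. Divisors: 1, 2, 4, 5, 10, 20.
Subgroups by order — order 1: 1; order 2: 3; order 4: 1; order 5: 1; order 10: 3; order 20: 1.
Total: 1 + 3 + 1 + 1 + 3 + 1 = 10.

10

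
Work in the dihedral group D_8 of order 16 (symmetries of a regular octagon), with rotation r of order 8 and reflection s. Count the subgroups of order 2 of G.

|G| = 16 and 2 | 16, so subgroups of order 2 are possible by Lagrange.
The subgroups of order 2 are: {e, r^2s}; {e, r^3s}; {e, r^4}; {e, r^4s}; … (9 in all).
So G has 9 subgroups of order 2.

9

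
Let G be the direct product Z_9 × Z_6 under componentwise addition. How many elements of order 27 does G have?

An element (a,b) has order lcm(ord(a), ord(b)); count pairs with lcm equal to 27.
Enumerating gives 0 such elements.

0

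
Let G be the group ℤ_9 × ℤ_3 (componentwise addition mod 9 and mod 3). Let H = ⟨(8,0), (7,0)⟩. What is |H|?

9

|⟨(8,0)⟩| = 9 and |⟨(7,0)⟩| = 9, so |H| is a multiple of lcm(9, 9) = 9 and divides |G| = 27.
Closing under the operation: H = {(0,0), (1,0), (2,0), (3,0), (4,0), (5,0), (6,0), (7,0), (8,0)}, so |H| = 9.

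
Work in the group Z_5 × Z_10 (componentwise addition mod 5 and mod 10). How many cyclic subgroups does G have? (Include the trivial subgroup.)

14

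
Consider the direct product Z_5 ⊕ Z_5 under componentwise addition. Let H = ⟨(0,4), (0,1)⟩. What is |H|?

5

|⟨(0,4)⟩| = 5 and |⟨(0,1)⟩| = 5, so |H| is a multiple of lcm(5, 5) = 5 and divides |G| = 25.
Closing under the operation: H = {(0,0), (0,1), (0,2), (0,3), (0,4)}, so |H| = 5.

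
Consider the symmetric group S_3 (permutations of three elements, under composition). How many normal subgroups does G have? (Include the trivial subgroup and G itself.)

G has 6 subgroups. Checking conjugation-invariance by order — order 1: 1/1 normal; order 2: 0/3 normal; order 3: 1/1 normal; order 6: 1/1 normal.
Total normal subgroups: 3.

3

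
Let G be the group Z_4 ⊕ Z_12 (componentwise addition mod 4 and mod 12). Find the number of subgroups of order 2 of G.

|G| = 48 and 2 | 48, so subgroups of order 2 are possible by Lagrange.
The subgroups of order 2 are: {(0,0), (0,6)}; {(0,0), (2,0)}; {(0,0), (2,6)}.
So G has 3 subgroups of order 2.

3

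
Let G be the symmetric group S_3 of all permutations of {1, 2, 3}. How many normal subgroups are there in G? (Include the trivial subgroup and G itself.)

3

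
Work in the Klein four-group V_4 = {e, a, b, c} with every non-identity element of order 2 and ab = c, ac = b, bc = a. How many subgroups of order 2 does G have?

3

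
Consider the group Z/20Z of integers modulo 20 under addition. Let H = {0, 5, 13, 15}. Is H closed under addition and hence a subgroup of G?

13 ∈ H but its inverse 7 ∉ H, so H is not a subgroup.

No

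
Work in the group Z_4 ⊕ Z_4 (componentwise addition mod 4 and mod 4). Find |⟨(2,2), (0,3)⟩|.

8

|⟨(2,2)⟩| = 2 and |⟨(0,3)⟩| = 4, so |H| is a multiple of lcm(2, 4) = 4 and divides |G| = 16.
Closing under the operation: H = {(0,0), (0,1), (0,2), (0,3), (2,0), (2,1), (2,2), (2,3)}, so |H| = 8.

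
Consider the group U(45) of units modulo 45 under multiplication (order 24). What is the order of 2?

12

Compute successive powers of 2 mod 45: 2, 4, 8, 16, 32, 19, 38, 31, …; 2^12 ≡ 1 (mod 45).
So |⟨2⟩| = 12.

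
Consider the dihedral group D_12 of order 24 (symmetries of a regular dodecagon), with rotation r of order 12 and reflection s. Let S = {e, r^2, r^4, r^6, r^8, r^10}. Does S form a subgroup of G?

|S| = 6 divides |G| = 24, consistent with Lagrange.
S contains the identity, every element's inverse is in S, and S is closed under ·: it is a subgroup.
In fact S = ⟨r^10⟩.

Yes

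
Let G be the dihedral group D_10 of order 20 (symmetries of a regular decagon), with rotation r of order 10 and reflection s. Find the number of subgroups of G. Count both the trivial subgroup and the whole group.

22

|G| = 20, so by Lagrange every subgroup order divides 20. Divisors: 1, 2, 4, 5, 10, 20.
Subgroups by order — order 1: 1; order 2: 11; order 4: 5; order 5: 1; order 10: 3; order 20: 1.
Total: 1 + 11 + 5 + 1 + 3 + 1 = 22.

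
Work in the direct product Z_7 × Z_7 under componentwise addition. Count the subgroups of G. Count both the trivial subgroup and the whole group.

10

|G| = 49, so by Lagrange every subgroup order divides 49. Divisors: 1, 7, 49.
Subgroups by order — order 1: 1; order 7: 8; order 49: 1.
Total: 1 + 8 + 1 = 10.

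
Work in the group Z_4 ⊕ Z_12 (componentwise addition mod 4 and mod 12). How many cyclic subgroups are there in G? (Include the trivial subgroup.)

Group the elements of G by the cyclic subgroup they generate; each cyclic subgroup of order d accounts for φ(d) elements.
Cyclic subgroups by order — order 1: 1; order 2: 3; order 3: 1; order 4: 6; order 6: 3; order 12: 6.
Total: 20.

20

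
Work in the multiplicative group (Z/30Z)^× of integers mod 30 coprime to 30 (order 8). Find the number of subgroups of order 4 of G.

|G| = 8 and 4 | 8, so subgroups of order 4 are possible by Lagrange.
The subgroups of order 4 are: {1, 11, 19, 29}; {1, 7, 13, 19}; {1, 17, 19, 23}.
So G has 3 subgroups of order 4.

3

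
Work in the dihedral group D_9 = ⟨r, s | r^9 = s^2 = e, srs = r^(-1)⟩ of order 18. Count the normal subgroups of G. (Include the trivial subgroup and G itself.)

G has 16 subgroups. Checking conjugation-invariance by order — order 1: 1/1 normal; order 2: 0/9 normal; order 3: 1/1 normal; order 6: 0/3 normal; order 9: 1/1 normal; order 18: 1/1 normal.
Total normal subgroups: 4.

4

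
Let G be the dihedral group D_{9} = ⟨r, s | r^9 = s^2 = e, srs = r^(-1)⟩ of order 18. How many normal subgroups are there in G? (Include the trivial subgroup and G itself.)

4

G has 16 subgroups. Checking conjugation-invariance by order — order 1: 1/1 normal; order 2: 0/9 normal; order 3: 1/1 normal; order 6: 0/3 normal; order 9: 1/1 normal; order 18: 1/1 normal.
Total normal subgroups: 4.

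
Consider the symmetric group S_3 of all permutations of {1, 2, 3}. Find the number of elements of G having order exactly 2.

3

The elements of order 2 are: (2 3), (1 2), (1 3).
That's 3.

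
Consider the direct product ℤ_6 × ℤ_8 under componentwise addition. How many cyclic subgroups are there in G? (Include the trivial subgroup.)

16

A cyclic subgroup of order d is generated by each of its φ(d) elements of order d, so the cyclic subgroups of order d number (#elements of order d)/φ(d).
Cyclic subgroups by order — order 1: 1; order 2: 3; order 3: 1; order 4: 2; order 6: 3; order 8: 2; order 12: 2; order 24: 2.
Total: 16.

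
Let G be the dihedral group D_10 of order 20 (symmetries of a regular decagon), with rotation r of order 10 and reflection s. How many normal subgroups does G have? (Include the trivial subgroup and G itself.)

G has 22 subgroups. Checking conjugation-invariance by order — order 1: 1/1 normal; order 2: 1/11 normal; order 4: 0/5 normal; order 5: 1/1 normal; order 10: 3/3 normal; order 20: 1/1 normal.
Total normal subgroups: 7.

7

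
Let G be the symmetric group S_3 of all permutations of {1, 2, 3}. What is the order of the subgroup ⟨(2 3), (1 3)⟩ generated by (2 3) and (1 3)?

|⟨(2 3)⟩| = 2 and |⟨(1 3)⟩| = 2, so |H| is a multiple of lcm(2, 2) = 2 and divides |G| = 6.
Closing {(2 3), (1 3)} under the group operation gives all of G, so |H| = 6.

6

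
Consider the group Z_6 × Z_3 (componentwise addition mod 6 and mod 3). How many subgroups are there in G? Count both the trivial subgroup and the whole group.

12

|G| = 18, so by Lagrange every subgroup order divides 18. Divisors: 1, 2, 3, 6, 9, 18.
Subgroups by order — order 1: 1; order 2: 1; order 3: 4; order 6: 4; order 9: 1; order 18: 1.
Total: 1 + 1 + 4 + 4 + 1 + 1 = 12.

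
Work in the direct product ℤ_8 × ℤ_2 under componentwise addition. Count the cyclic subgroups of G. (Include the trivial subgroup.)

8

Group the elements of G by the cyclic subgroup they generate; each cyclic subgroup of order d accounts for φ(d) elements.
Cyclic subgroups by order — order 1: 1; order 2: 3; order 4: 2; order 8: 2.
Total: 8.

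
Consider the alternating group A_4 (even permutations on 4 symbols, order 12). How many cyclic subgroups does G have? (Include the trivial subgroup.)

8

A cyclic subgroup of order d is generated by each of its φ(d) elements of order d, so the cyclic subgroups of order d number (#elements of order d)/φ(d).
Cyclic subgroups by order — order 1: 1; order 2: 3; order 3: 4.
Total: 8.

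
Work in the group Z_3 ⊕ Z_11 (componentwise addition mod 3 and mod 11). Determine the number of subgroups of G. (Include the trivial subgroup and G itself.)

4

|G| = 33, so by Lagrange every subgroup order divides 33. Divisors: 1, 3, 11, 33.
Subgroups by order — order 1: 1; order 3: 1; order 11: 1; order 33: 1.
Total: 1 + 1 + 1 + 1 = 4.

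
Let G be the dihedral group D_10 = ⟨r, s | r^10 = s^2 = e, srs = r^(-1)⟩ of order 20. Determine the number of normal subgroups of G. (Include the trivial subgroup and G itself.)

7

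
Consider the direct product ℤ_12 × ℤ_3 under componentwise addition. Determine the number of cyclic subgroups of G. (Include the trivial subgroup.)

A cyclic subgroup of order d is generated by each of its φ(d) elements of order d, so the cyclic subgroups of order d number (#elements of order d)/φ(d).
Cyclic subgroups by order — order 1: 1; order 2: 1; order 3: 4; order 4: 1; order 6: 4; order 12: 4.
Total: 15.

15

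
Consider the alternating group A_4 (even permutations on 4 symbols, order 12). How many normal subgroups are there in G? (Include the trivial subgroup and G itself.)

3

G has 10 subgroups. Checking conjugation-invariance by order — order 1: 1/1 normal; order 2: 0/3 normal; order 3: 0/4 normal; order 4: 1/1 normal; order 12: 1/1 normal.
Total normal subgroups: 3.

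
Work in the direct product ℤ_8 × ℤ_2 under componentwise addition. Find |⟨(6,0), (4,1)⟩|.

|⟨(6,0)⟩| = 4 and |⟨(4,1)⟩| = 2, so |H| is a multiple of lcm(4, 2) = 4 and divides |G| = 16.
Closing under the operation: H = {(0,0), (0,1), (2,0), (2,1), (4,0), (4,1), (6,0), (6,1)}, so |H| = 8.

8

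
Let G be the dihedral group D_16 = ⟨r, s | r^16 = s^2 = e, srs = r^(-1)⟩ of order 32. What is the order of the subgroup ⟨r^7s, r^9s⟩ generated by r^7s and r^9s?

|⟨r^7s⟩| = 2 and |⟨r^9s⟩| = 2, so |H| is a multiple of lcm(2, 2) = 2 and divides |G| = 32.
Closing under the operation: H = {e, r^2, r^4, r^6, r^8, r^10, r^12, r^14, rs, r^3s, r^5s, r^7s, r^9s, r^11s, r^13s, r^15s}, so |H| = 16.

16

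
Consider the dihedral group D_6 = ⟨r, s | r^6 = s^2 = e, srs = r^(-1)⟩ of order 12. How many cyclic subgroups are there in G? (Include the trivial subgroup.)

10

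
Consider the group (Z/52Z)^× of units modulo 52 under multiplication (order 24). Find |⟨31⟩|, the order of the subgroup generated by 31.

4

Compute successive powers of 31 mod 52: 31, 25, 47, 1; 31^4 ≡ 1 (mod 52).
So |⟨31⟩| = 4.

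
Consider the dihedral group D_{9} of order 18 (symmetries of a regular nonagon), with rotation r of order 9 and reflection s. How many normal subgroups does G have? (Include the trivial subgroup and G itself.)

G has 16 subgroups. Checking conjugation-invariance by order — order 1: 1/1 normal; order 2: 0/9 normal; order 3: 1/1 normal; order 6: 0/3 normal; order 9: 1/1 normal; order 18: 1/1 normal.
Total normal subgroups: 4.

4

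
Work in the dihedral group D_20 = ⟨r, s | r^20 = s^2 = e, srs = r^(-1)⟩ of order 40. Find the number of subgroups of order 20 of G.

|G| = 40 and 20 | 40, so subgroups of order 20 are possible by Lagrange.
The subgroups of order 20 are: {e, r, r^2, r^3, r^4, r^5, r^6, r^7, r^8, r^9, r^10, r^11, r^12, r^13, r^14, r^15, r^16, r^17, r^18, r^19}; {e, r^2, r^4, r^6, r^8, r^10, r^12, r^14, r^16, r^18, s, r^2s, r^4s, r^6s, r^8s, r^10s, r^12s, r^14s, r^16s, r^18s}; {e, r^2, r^4, r^6, r^8, r^10, r^12, r^14, r^16, r^18, rs, r^3s, r^5s, r^7s, r^9s, r^11s, r^13s, r^15s, r^17s, r^19s}.
So G has 3 subgroups of order 20.

3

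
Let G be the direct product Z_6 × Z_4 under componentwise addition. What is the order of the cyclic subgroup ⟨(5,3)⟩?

12

The order of (5,3) in Z_6 × Z_4 is lcm(ord(5) in Z_6, ord(3) in Z_4).
ord(5) = 6 and ord(3) = 4, so |⟨(5,3)⟩| = lcm(6, 4) = 12.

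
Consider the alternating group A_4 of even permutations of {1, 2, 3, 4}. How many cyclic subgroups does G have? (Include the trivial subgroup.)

8

Group the elements of G by the cyclic subgroup they generate; each cyclic subgroup of order d accounts for φ(d) elements.
Cyclic subgroups by order — order 1: 1; order 2: 3; order 3: 4.
Total: 8.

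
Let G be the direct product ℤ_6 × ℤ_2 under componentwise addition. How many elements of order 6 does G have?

An element (a,b) has order lcm(ord(a), ord(b)); count pairs with lcm equal to 6.
Enumerating gives 6 such elements.

6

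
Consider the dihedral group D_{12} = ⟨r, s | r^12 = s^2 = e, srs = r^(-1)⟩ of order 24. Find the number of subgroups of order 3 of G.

1

|G| = 24 and 3 | 24, so subgroups of order 3 are possible by Lagrange.
The subgroups of order 3 are: {e, r^4, r^8}.
So G has 1 subgroup of order 3.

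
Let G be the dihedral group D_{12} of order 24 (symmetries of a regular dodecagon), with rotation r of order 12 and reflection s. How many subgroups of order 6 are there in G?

|G| = 24 and 6 | 24, so subgroups of order 6 are possible by Lagrange.
The subgroups of order 6 are: {e, r^2, r^4, r^6, r^8, r^10}; {e, r^4, r^8, r^2s, r^6s, r^10s}; {e, r^4, r^8, r^3s, r^7s, r^11s}; {e, r^4, r^8, s, r^4s, r^8s}; … (5 in all).
So G has 5 subgroups of order 6.

5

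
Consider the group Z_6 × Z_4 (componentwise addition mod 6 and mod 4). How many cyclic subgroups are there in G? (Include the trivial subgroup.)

12

Each element a generates a cyclic subgroup ⟨a⟩; distinct elements may generate the same one (a cyclic group of order d has φ(d) generators).
Cyclic subgroups by order — order 1: 1; order 2: 3; order 3: 1; order 4: 2; order 6: 3; order 12: 2.
Total: 12.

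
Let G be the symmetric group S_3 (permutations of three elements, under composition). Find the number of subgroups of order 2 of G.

3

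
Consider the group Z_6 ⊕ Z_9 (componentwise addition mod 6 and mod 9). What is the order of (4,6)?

The order of (4,6) in Z_6 × Z_9 is lcm(ord(4) in Z_6, ord(6) in Z_9).
ord(4) = 3 and ord(6) = 3, so |⟨(4,6)⟩| = lcm(3, 3) = 3.

3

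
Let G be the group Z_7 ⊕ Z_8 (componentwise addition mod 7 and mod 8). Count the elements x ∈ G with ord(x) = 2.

An element (a,b) has order lcm(ord(a), ord(b)); count pairs with lcm equal to 2.
Enumerating gives 1 such elements.

1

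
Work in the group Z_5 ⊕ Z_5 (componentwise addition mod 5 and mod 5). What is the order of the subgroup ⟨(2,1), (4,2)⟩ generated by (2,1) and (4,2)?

5

|⟨(2,1)⟩| = 5 and |⟨(4,2)⟩| = 5, so |H| is a multiple of lcm(5, 5) = 5 and divides |G| = 25.
Closing under the operation: H = {(0,0), (1,3), (2,1), (3,4), (4,2)}, so |H| = 5.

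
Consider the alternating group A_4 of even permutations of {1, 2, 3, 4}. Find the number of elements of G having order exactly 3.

8

The elements of order 3 are: (2 3 4), (2 4 3), (1 2 3), (1 2 4), (1 3 2), (1 3 4), (1 4 2), (1 4 3).
That's 8.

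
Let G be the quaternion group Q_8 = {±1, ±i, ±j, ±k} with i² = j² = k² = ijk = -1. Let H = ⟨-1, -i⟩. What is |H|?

|⟨-1⟩| = 2 and |⟨-i⟩| = 4, so |H| is a multiple of lcm(2, 4) = 4 and divides |G| = 8.
Closing under the operation: H = {1, -1, i, -i}, so |H| = 4.

4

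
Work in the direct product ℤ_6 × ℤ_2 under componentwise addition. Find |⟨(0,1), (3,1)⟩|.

4

|⟨(0,1)⟩| = 2 and |⟨(3,1)⟩| = 2, so |H| is a multiple of lcm(2, 2) = 2 and divides |G| = 12.
Closing under the operation: H = {(0,0), (0,1), (3,0), (3,1)}, so |H| = 4.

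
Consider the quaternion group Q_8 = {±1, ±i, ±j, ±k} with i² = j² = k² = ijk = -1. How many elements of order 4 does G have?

The elements of order 4 are: i, -i, j, -j, k, -k.
That's 6.

6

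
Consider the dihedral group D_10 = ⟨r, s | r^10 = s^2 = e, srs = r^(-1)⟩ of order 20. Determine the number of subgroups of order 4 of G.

5

|G| = 20 and 4 | 20, so subgroups of order 4 are possible by Lagrange.
The subgroups of order 4 are: {e, r^5, r^2s, r^7s}; {e, r^5, r^3s, r^8s}; {e, r^5, r^4s, r^9s}; {e, r^5, s, r^5s}; … (5 in all).
So G has 5 subgroups of order 4.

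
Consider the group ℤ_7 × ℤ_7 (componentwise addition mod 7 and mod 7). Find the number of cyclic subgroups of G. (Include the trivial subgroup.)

9

A cyclic subgroup of order d is generated by each of its φ(d) elements of order d, so the cyclic subgroups of order d number (#elements of order d)/φ(d).
Cyclic subgroups by order — order 1: 1; order 7: 8.
Total: 9.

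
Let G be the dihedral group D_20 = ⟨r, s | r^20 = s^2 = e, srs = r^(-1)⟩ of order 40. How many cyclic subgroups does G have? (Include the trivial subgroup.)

26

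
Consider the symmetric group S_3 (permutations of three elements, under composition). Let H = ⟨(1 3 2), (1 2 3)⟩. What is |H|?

3

|⟨(1 3 2)⟩| = 3 and |⟨(1 2 3)⟩| = 3, so |H| is a multiple of lcm(3, 3) = 3 and divides |G| = 6.
Closing under the operation: H = {e, (1 2 3), (1 3 2)}, so |H| = 3.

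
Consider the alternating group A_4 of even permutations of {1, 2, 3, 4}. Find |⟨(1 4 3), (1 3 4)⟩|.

3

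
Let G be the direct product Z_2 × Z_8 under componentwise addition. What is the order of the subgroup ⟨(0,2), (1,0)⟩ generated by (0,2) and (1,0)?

|⟨(0,2)⟩| = 4 and |⟨(1,0)⟩| = 2, so |H| is a multiple of lcm(4, 2) = 4 and divides |G| = 16.
Closing under the operation: H = {(0,0), (0,2), (0,4), (0,6), (1,0), (1,2), (1,4), (1,6)}, so |H| = 8.

8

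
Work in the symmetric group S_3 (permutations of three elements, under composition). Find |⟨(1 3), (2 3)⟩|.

6

|⟨(1 3)⟩| = 2 and |⟨(2 3)⟩| = 2, so |H| is a multiple of lcm(2, 2) = 2 and divides |G| = 6.
Closing {(1 3), (2 3)} under the group operation gives all of G, so |H| = 6.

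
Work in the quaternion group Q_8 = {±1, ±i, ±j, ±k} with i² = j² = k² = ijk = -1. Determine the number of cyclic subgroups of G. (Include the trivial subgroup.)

5

A cyclic subgroup of order d is generated by each of its φ(d) elements of order d, so the cyclic subgroups of order d number (#elements of order d)/φ(d).
Cyclic subgroups by order — order 1: 1; order 2: 1; order 4: 3.
Total: 5.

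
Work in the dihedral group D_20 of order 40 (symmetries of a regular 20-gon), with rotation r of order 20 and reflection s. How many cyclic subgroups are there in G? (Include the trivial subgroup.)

Each element a generates a cyclic subgroup ⟨a⟩; distinct elements may generate the same one (a cyclic group of order d has φ(d) generators).
Cyclic subgroups by order — order 1: 1; order 2: 21; order 4: 1; order 5: 1; order 10: 1; order 20: 1.
Total: 26.

26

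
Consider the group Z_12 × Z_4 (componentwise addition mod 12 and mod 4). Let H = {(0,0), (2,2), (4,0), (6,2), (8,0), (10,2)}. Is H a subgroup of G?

Yes

|H| = 6 divides |G| = 48, consistent with Lagrange.
H contains the identity, every element's inverse is in H, and H is closed under +: it is a subgroup.
In fact H = ⟨(10,2)⟩.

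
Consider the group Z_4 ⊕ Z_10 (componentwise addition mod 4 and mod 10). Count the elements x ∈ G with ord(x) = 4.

4

An element (a,b) has order lcm(ord(a), ord(b)); count pairs with lcm equal to 4.
Enumerating gives 4 such elements.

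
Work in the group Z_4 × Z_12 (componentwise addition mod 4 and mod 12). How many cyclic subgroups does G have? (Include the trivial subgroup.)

Group the elements of G by the cyclic subgroup they generate; each cyclic subgroup of order d accounts for φ(d) elements.
Cyclic subgroups by order — order 1: 1; order 2: 3; order 3: 1; order 4: 6; order 6: 3; order 12: 6.
Total: 20.

20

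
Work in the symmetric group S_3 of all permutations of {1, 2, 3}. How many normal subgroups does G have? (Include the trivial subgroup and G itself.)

3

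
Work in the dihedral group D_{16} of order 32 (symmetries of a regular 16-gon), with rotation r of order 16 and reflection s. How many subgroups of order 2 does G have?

|G| = 32 and 2 | 32, so subgroups of order 2 are possible by Lagrange.
The subgroups of order 2 are: {e, r^10s}; {e, r^11s}; {e, r^12s}; {e, r^13s}; … (17 in all).
So G has 17 subgroups of order 2.

17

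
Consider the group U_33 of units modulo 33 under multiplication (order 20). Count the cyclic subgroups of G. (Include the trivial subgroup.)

Each element a generates a cyclic subgroup ⟨a⟩; distinct elements may generate the same one (a cyclic group of order d has φ(d) generators).
Cyclic subgroups by order — order 1: 1; order 2: 3; order 5: 1; order 10: 3.
Total: 8.

8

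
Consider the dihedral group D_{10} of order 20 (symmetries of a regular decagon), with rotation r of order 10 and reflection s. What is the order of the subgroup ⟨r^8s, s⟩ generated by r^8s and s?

10

|⟨r^8s⟩| = 2 and |⟨s⟩| = 2, so |H| is a multiple of lcm(2, 2) = 2 and divides |G| = 20.
Closing under the operation: H = {e, r^2, r^4, r^6, r^8, s, r^2s, r^4s, r^6s, r^8s}, so |H| = 10.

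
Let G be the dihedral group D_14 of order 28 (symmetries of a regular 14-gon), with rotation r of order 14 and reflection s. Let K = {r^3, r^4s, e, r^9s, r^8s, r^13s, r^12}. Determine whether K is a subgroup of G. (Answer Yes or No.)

No

r^12 ∈ K but its inverse r^2 ∉ K, so K is not a subgroup.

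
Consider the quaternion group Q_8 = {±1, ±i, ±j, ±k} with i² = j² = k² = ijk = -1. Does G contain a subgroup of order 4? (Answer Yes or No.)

4 | 8. A subgroup of order 4 is {1, -1, i, -i}.

Yes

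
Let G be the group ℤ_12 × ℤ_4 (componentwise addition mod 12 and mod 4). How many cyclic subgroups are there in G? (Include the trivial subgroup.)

Group the elements of G by the cyclic subgroup they generate; each cyclic subgroup of order d accounts for φ(d) elements.
Cyclic subgroups by order — order 1: 1; order 2: 3; order 3: 1; order 4: 6; order 6: 3; order 12: 6.
Total: 20.

20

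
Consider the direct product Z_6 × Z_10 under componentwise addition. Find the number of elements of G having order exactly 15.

An element (a,b) has order lcm(ord(a), ord(b)); count pairs with lcm equal to 15.
Enumerating gives 8 such elements.

8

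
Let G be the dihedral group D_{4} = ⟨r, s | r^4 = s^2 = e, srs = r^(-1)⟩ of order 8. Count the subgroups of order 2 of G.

|G| = 8 and 2 | 8, so subgroups of order 2 are possible by Lagrange.
The subgroups of order 2 are: {e, r^2}; {e, r^2s}; {e, r^3s}; {e, rs}; … (5 in all).
So G has 5 subgroups of order 2.

5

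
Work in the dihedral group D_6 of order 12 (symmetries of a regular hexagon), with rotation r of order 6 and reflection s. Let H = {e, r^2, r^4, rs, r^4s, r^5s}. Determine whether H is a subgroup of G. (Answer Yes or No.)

Closure fails: r^4 · r^4s = r^2s ∉ H. So H is not a subgroup.

No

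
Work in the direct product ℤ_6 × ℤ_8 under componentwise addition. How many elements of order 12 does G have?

An element (a,b) has order lcm(ord(a), ord(b)); count pairs with lcm equal to 12.
Enumerating gives 8 such elements.

8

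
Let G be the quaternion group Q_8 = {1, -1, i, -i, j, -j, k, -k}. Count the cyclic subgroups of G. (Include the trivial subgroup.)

5

Each element a generates a cyclic subgroup ⟨a⟩; distinct elements may generate the same one (a cyclic group of order d has φ(d) generators).
Cyclic subgroups by order — order 1: 1; order 2: 1; order 4: 3.
Total: 5.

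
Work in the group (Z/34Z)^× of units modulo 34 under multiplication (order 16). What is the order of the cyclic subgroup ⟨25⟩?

Compute successive powers of 25 mod 34: 25, 13, 19, 33, 9, 21, 15, 1; 25^8 ≡ 1 (mod 34).
So |⟨25⟩| = 8.

8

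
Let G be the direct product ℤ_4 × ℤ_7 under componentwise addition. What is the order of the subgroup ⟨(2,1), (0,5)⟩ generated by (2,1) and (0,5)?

14

|⟨(2,1)⟩| = 14 and |⟨(0,5)⟩| = 7, so |H| is a multiple of lcm(14, 7) = 14 and divides |G| = 28.
Closing under the operation: H = {(0,0), (0,1), (0,2), (0,3), (0,4), (0,5), (0,6), (2,0), (2,1), (2,2), (2,3), (2,4), (2,5), (2,6)}, so |H| = 14.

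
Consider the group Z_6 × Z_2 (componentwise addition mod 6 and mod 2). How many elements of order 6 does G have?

6

An element (a,b) has order lcm(ord(a), ord(b)); count pairs with lcm equal to 6.
Enumerating gives 6 such elements.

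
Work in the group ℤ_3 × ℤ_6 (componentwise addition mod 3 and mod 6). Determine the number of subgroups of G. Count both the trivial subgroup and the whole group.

12

|G| = 18, so by Lagrange every subgroup order divides 18. Divisors: 1, 2, 3, 6, 9, 18.
Subgroups by order — order 1: 1; order 2: 1; order 3: 4; order 6: 4; order 9: 1; order 18: 1.
Total: 1 + 1 + 4 + 4 + 1 + 1 = 12.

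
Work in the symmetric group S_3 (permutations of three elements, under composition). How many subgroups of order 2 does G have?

|G| = 6 and 2 | 6, so subgroups of order 2 are possible by Lagrange.
The subgroups of order 2 are: {e, (1 2)}; {e, (1 3)}; {e, (2 3)}.
So G has 3 subgroups of order 2.

3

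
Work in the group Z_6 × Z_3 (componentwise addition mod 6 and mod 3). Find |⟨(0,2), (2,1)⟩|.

|⟨(0,2)⟩| = 3 and |⟨(2,1)⟩| = 3, so |H| is a multiple of lcm(3, 3) = 3 and divides |G| = 18.
Closing under the operation: H = {(0,0), (0,1), (0,2), (2,0), (2,1), (2,2), (4,0), (4,1), (4,2)}, so |H| = 9.

9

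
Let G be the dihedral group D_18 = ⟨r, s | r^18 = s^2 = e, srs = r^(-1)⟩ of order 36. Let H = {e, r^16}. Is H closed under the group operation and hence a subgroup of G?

No

r^16 ∈ H but its inverse r^2 ∉ H, so H is not a subgroup.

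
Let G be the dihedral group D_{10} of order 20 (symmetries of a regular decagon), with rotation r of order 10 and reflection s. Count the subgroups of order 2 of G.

11

|G| = 20 and 2 | 20, so subgroups of order 2 are possible by Lagrange.
The subgroups of order 2 are: {e, r^2s}; {e, r^3s}; {e, r^4s}; {e, r^5}; … (11 in all).
So G has 11 subgroups of order 2.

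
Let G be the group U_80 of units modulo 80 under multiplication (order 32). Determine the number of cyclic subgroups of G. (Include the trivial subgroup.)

A cyclic subgroup of order d is generated by each of its φ(d) elements of order d, so the cyclic subgroups of order d number (#elements of order d)/φ(d).
Cyclic subgroups by order — order 1: 1; order 2: 7; order 4: 12.
Total: 20.

20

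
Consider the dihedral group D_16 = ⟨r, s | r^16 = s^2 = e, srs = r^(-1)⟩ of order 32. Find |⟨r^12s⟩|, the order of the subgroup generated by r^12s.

Computing powers of r^12s: the smallest k with (r^12s)^k = e is k = 2.

2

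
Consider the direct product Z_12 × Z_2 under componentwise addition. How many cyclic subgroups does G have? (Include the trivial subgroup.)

A cyclic subgroup of order d is generated by each of its φ(d) elements of order d, so the cyclic subgroups of order d number (#elements of order d)/φ(d).
Cyclic subgroups by order — order 1: 1; order 2: 3; order 3: 1; order 4: 2; order 6: 3; order 12: 2.
Total: 12.

12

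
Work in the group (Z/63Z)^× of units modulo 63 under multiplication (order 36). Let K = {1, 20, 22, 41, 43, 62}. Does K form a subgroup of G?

Yes

|K| = 6 divides |G| = 36, consistent with Lagrange.
K contains the identity, every element's inverse is in K, and K is closed under ·: it is a subgroup.
In fact K = ⟨20⟩.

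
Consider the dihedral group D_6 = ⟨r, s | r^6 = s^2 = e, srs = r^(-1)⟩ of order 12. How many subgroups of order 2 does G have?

|G| = 12 and 2 | 12, so subgroups of order 2 are possible by Lagrange.
The subgroups of order 2 are: {e, r^2s}; {e, r^3}; {e, r^3s}; {e, r^4s}; … (7 in all).
So G has 7 subgroups of order 2.

7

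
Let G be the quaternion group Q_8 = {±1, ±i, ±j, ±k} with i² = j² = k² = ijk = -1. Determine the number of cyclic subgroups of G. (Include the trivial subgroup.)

5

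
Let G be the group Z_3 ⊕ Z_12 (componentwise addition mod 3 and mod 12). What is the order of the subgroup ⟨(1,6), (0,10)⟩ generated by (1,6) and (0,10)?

|⟨(1,6)⟩| = 6 and |⟨(0,10)⟩| = 6, so |H| is a multiple of lcm(6, 6) = 6 and divides |G| = 36.
Closing under the operation: H = {(0,0), (0,2), (0,4), (0,6), (0,8), (0,10), (1,0), (1,2), (1,4), (1,6), (1,8), (1,10), (2,0), (2,2), (2,4), (2,6), (2,8), (2,10)}, so |H| = 18.

18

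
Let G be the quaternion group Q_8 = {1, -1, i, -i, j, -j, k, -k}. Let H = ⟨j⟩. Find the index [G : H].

|⟨j⟩| = 4 and |G| = 8.
By Lagrange, [G : H] = |G|/|H| = 8/4 = 2.

2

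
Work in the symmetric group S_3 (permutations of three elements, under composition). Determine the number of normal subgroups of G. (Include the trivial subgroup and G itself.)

3

G has 6 subgroups. Checking conjugation-invariance by order — order 1: 1/1 normal; order 2: 0/3 normal; order 3: 1/1 normal; order 6: 1/1 normal.
Total normal subgroups: 3.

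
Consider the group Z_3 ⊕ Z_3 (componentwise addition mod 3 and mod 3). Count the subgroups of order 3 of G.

|G| = 9 and 3 | 9, so subgroups of order 3 are possible by Lagrange.
The subgroups of order 3 are: {(0,0), (0,1), (0,2)}; {(0,0), (1,0), (2,0)}; {(0,0), (1,1), (2,2)}; {(0,0), (1,2), (2,1)}.
So G has 4 subgroups of order 3.

4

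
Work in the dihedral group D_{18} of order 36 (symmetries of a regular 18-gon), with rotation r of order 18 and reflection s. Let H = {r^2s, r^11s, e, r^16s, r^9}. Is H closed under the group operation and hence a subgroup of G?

|H| = 5 does not divide |G| = 36, so by Lagrange H is not a subgroup.

No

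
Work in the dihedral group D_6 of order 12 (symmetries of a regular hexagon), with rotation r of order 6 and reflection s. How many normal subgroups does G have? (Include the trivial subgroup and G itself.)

G has 16 subgroups. Checking conjugation-invariance by order — order 1: 1/1 normal; order 2: 1/7 normal; order 3: 1/1 normal; order 4: 0/3 normal; order 6: 3/3 normal; order 12: 1/1 normal.
Total normal subgroups: 7.

7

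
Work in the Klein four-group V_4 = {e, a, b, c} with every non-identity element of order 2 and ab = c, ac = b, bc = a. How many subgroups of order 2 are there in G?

3

|G| = 4 and 2 | 4, so subgroups of order 2 are possible by Lagrange.
The subgroups of order 2 are: {e, a}; {e, b}; {e, c}.
So G has 3 subgroups of order 2.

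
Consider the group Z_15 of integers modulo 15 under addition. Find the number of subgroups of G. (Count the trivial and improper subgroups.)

4

A cyclic group of order 15 has exactly one subgroup for each divisor of 15.
Divisors of 15: 1, 3, 5, 15.
So Z_15 has 4 subgroups.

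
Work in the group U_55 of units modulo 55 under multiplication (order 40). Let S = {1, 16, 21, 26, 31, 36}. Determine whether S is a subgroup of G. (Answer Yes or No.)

No

|S| = 6 does not divide |G| = 40, so by Lagrange S is not a subgroup.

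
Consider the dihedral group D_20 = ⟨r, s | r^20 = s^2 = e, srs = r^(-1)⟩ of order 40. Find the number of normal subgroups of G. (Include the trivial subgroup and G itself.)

9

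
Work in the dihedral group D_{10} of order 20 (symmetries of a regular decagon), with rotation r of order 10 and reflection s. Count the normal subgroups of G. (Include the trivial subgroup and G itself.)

G has 22 subgroups. Checking conjugation-invariance by order — order 1: 1/1 normal; order 2: 1/11 normal; order 4: 0/5 normal; order 5: 1/1 normal; order 10: 3/3 normal; order 20: 1/1 normal.
Total normal subgroups: 7.

7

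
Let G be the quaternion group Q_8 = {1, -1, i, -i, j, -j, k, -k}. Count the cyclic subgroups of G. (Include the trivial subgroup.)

5

A cyclic subgroup of order d is generated by each of its φ(d) elements of order d, so the cyclic subgroups of order d number (#elements of order d)/φ(d).
Cyclic subgroups by order — order 1: 1; order 2: 1; order 4: 3.
Total: 5.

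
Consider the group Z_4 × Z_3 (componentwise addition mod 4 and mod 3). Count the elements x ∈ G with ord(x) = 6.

2

An element (a,b) has order lcm(ord(a), ord(b)); count pairs with lcm equal to 6.
Enumerating gives 2 such elements.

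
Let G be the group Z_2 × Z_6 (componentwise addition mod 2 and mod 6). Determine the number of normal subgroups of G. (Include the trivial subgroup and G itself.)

G is abelian, so every subgroup is normal.
G has 10 subgroups in total, hence 10 normal subgroups.

10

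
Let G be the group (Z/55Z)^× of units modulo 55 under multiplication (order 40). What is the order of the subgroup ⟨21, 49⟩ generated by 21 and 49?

|⟨21⟩| = 2 and |⟨49⟩| = 10, so |H| is a multiple of lcm(2, 10) = 10 and divides |G| = 40.
Closing under the operation: H = {1, 4, 6, 9, 14, 16, 19, 21, 24, 26, 29, 31, 34, 36, 39, 41, 46, 49, 51, 54}, so |H| = 20.

20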